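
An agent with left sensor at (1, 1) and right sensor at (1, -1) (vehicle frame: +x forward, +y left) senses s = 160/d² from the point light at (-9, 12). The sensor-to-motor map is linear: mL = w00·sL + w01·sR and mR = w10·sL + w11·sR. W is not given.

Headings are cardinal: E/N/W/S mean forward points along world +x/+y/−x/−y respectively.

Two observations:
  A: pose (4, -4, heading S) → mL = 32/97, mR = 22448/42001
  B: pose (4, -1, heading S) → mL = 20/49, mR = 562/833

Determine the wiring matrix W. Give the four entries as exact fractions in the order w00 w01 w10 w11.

1 0 1/2 1

obs A: pose=(4,-4,S) → sL=32/97, sR=160/433, mL=32/97, mR=22448/42001
obs B: pose=(4,-1,S) → sL=20/49, sR=8/17, mL=20/49, mR=562/833
sensor matrix S = [[32/97, 160/433], [20/49, 8/17]]; det S = 154752/34986833
solve [mL_A; mL_B] = S·[w00; w01] and [mR_A; mR_B] = S·[w10; w11]:
  w00 = 1, w01 = 0, w10 = 1/2, w11 = 1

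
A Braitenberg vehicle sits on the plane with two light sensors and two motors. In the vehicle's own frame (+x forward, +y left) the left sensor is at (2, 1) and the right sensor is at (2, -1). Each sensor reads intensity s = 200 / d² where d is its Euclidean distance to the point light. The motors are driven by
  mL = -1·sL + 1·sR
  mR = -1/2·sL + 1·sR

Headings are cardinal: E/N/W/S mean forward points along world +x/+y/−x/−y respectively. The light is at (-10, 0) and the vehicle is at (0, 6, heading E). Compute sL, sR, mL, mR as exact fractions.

left sensor world pos  = (2, 7); dL² = 193
right sensor world pos = (2, 5); dR² = 169
sL = 200/193 = 200/193
sR = 200/169 = 200/169
mL = -1·sL + 1·sR = 4800/32617
mR = -1/2·sL + 1·sR = 21700/32617

200/193 200/169 4800/32617 21700/32617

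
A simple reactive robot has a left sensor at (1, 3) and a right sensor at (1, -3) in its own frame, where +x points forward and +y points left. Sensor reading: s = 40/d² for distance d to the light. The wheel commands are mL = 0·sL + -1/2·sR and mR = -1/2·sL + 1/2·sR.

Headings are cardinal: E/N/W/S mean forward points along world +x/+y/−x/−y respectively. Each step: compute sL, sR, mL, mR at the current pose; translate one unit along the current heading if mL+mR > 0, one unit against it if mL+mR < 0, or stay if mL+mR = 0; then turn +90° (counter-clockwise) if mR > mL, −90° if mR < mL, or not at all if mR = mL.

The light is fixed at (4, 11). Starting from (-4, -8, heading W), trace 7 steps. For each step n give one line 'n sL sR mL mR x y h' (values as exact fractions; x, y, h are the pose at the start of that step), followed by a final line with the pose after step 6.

0 8/113 40/337 -20/337 912/38081 -4 -8 W
1 5/52 2/25 -1/25 -21/2600 -3 -8 S
2 40/261 40/477 -20/477 -160/4611 -3 -7 E
3 4/41 20/157 -10/157 96/6437 -4 -7 N
4 8/113 40/337 -20/337 912/38081 -4 -8 W
5 5/52 2/25 -1/25 -21/2600 -3 -8 S
6 40/261 40/477 -20/477 -160/4611 -3 -7 E
final -4 -7 N

n=0: pose=(-4,-8,W); sL=8/113, sR=40/337; mL=-20/337, mR=912/38081; mL+mR=-4/113 → advance -1; mR−mL=3172/38081 → turn +1·90°
n=1: pose=(-3,-8,S); sL=5/52, sR=2/25; mL=-1/25, mR=-21/2600; mL+mR=-5/104 → advance -1; mR−mL=83/2600 → turn +1·90°
n=2: pose=(-3,-7,E); sL=40/261, sR=40/477; mL=-20/477, mR=-160/4611; mL+mR=-20/261 → advance -1; mR−mL=100/13833 → turn +1·90°
n=3: pose=(-4,-7,N); sL=4/41, sR=20/157; mL=-10/157, mR=96/6437; mL+mR=-2/41 → advance -1; mR−mL=506/6437 → turn +1·90°
n=4: pose=(-4,-8,W); sL=8/113, sR=40/337; mL=-20/337, mR=912/38081; mL+mR=-4/113 → advance -1; mR−mL=3172/38081 → turn +1·90°
n=5: pose=(-3,-8,S); sL=5/52, sR=2/25; mL=-1/25, mR=-21/2600; mL+mR=-5/104 → advance -1; mR−mL=83/2600 → turn +1·90°
n=6: pose=(-3,-7,E); sL=40/261, sR=40/477; mL=-20/477, mR=-160/4611; mL+mR=-20/261 → advance -1; mR−mL=100/13833 → turn +1·90°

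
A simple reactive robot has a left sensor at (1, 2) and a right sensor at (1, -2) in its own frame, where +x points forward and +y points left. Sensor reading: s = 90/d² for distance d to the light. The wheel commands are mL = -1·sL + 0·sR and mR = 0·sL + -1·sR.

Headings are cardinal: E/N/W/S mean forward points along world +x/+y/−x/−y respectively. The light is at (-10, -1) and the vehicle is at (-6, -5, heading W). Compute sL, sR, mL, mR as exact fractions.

left sensor world pos  = (-7, -7); dL² = 45
right sensor world pos = (-7, -3); dR² = 13
sL = 90/45 = 2
sR = 90/13 = 90/13
mL = -1·sL + 0·sR = -2
mR = 0·sL + -1·sR = -90/13

2 90/13 -2 -90/13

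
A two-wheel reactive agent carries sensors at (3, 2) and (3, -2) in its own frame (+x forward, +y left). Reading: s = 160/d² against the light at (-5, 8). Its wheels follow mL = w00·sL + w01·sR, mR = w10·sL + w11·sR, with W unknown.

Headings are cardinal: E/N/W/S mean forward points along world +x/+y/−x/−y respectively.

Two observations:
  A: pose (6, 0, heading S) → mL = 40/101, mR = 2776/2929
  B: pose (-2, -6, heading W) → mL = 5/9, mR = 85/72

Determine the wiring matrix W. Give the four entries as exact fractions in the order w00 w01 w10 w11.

obs A: pose=(6,0,S) → sL=16/29, sR=80/101, mL=40/101, mR=2776/2929
obs B: pose=(-2,-6,W) → sL=5/8, sR=10/9, mL=5/9, mR=85/72
sensor matrix S = [[16/29, 80/101], [5/8, 10/9]]; det S = 3110/26361
solve [mL_A; mL_B] = S·[w00; w01] and [mR_A; mR_B] = S·[w10; w11]:
  w00 = 0, w01 = 1/2, w10 = 1, w11 = 1/2

0 1/2 1 1/2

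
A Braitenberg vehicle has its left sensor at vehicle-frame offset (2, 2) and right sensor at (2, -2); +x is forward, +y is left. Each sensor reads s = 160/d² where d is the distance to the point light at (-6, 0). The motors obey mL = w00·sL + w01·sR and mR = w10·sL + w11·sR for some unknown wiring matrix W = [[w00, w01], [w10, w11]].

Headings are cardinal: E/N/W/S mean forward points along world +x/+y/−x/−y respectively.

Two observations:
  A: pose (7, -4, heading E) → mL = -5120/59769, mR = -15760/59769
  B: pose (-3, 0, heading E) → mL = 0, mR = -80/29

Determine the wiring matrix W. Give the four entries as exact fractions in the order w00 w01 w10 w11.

obs A: pose=(7,-4,E) → sL=160/229, sR=160/261, mL=-5120/59769, mR=-15760/59769
obs B: pose=(-3,0,E) → sL=160/29, sR=160/29, mL=0, mR=-80/29
sensor matrix S = [[160/229, 160/261], [160/29, 160/29]]; det S = 819200/1733301
solve [mL_A; mL_B] = S·[w00; w01] and [mR_A; mR_B] = S·[w10; w11]:
  w00 = -1, w01 = 1, w10 = 1/2, w11 = -1

-1 1 1/2 -1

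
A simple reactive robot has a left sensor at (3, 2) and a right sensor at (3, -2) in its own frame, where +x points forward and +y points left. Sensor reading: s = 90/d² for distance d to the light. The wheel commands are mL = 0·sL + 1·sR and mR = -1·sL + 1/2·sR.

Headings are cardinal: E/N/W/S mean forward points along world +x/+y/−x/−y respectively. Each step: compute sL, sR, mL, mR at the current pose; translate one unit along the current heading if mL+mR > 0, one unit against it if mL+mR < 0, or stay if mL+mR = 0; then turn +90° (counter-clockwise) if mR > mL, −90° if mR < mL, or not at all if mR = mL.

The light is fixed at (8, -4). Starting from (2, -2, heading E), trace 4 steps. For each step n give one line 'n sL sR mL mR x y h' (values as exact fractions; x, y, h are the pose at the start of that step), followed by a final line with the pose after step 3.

0 18/5 10 10 7/5 2 -2 E
1 9 9/5 9/5 -81/10 3 -2 S
2 18/13 90/89 90/89 -1017/1157 3 -1 W
3 9/10 45/26 45/26 -9/260 2 -1 N
final 2 0 E

n=0: pose=(2,-2,E); sL=18/5, sR=10; mL=10, mR=7/5; mL+mR=57/5 → advance +1; mR−mL=-43/5 → turn -1·90°
n=1: pose=(3,-2,S); sL=9, sR=9/5; mL=9/5, mR=-81/10; mL+mR=-63/10 → advance -1; mR−mL=-99/10 → turn -1·90°
n=2: pose=(3,-1,W); sL=18/13, sR=90/89; mL=90/89, mR=-1017/1157; mL+mR=153/1157 → advance +1; mR−mL=-2187/1157 → turn -1·90°
n=3: pose=(2,-1,N); sL=9/10, sR=45/26; mL=45/26, mR=-9/260; mL+mR=441/260 → advance +1; mR−mL=-459/260 → turn -1·90°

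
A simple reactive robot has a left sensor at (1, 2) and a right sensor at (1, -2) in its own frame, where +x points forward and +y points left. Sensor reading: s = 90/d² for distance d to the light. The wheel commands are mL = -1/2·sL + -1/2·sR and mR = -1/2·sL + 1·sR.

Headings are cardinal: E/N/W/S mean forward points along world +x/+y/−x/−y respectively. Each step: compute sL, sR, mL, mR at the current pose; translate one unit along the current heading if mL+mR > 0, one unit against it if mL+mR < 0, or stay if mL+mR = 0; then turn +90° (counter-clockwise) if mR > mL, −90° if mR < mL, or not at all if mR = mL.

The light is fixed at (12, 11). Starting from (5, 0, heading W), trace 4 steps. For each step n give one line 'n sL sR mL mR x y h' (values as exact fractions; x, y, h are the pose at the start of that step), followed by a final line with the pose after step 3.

n=0: pose=(5,0,W); sL=90/233, sR=18/29; mL=-3402/6757, mR=2889/6757; mL+mR=-513/6757 → advance -1; mR−mL=27/29 → turn +1·90°
n=1: pose=(6,0,S); sL=9/16, sR=45/104; mL=-207/416, mR=63/416; mL+mR=-9/26 → advance -1; mR−mL=135/208 → turn +1·90°
n=2: pose=(6,1,E); sL=90/89, sR=90/169; mL=-11610/15041, mR=405/15041; mL+mR=-11205/15041 → advance -1; mR−mL=135/169 → turn +1·90°
n=3: pose=(5,1,N); sL=5/9, sR=45/53; mL=-335/477, mR=545/954; mL+mR=-125/954 → advance -1; mR−mL=135/106 → turn +1·90°

0 90/233 18/29 -3402/6757 2889/6757 5 0 W
1 9/16 45/104 -207/416 63/416 6 0 S
2 90/89 90/169 -11610/15041 405/15041 6 1 E
3 5/9 45/53 -335/477 545/954 5 1 N
final 5 0 W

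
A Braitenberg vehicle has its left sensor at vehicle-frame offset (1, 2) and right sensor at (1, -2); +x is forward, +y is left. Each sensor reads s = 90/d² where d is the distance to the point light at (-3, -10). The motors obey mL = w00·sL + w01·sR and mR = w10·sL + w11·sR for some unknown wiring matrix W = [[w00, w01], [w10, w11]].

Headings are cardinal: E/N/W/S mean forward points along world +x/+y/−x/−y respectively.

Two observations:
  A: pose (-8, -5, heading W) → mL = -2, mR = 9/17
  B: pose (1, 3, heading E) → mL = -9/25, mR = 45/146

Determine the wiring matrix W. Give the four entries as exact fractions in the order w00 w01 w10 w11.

obs A: pose=(-8,-5,W) → sL=2, sR=18/17, mL=-2, mR=9/17
obs B: pose=(1,3,E) → sL=9/25, sR=45/73, mL=-9/25, mR=45/146
sensor matrix S = [[2, 18/17], [9/25, 45/73]]; det S = 26424/31025
solve [mL_A; mL_B] = S·[w00; w01] and [mR_A; mR_B] = S·[w10; w11]:
  w00 = -1, w01 = 0, w10 = 0, w11 = 1/2

-1 0 0 1/2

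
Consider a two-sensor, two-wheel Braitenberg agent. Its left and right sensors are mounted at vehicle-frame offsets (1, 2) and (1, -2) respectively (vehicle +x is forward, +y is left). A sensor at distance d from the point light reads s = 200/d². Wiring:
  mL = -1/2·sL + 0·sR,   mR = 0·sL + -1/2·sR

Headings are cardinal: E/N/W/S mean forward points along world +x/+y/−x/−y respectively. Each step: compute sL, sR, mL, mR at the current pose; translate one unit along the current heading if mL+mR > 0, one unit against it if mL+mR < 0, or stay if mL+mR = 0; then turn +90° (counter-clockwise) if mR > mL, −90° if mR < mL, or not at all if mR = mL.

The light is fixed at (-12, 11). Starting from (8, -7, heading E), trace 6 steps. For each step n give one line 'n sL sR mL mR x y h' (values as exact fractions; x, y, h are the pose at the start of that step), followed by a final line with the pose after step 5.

n=0: pose=(8,-7,E); sL=200/697, sR=200/841; mL=-100/697, mR=-100/841; mL+mR=-153800/586177 → advance -1; mR−mL=14400/586177 → turn +1·90°
n=1: pose=(7,-7,N); sL=100/289, sR=20/73; mL=-50/289, mR=-10/73; mL+mR=-6540/21097 → advance -1; mR−mL=760/21097 → turn +1·90°
n=2: pose=(7,-8,W); sL=40/153, sR=200/613; mL=-20/153, mR=-100/613; mL+mR=-27560/93789 → advance -1; mR−mL=-3040/93789 → turn -1·90°
n=3: pose=(8,-8,N); sL=25/81, sR=25/101; mL=-25/162, mR=-25/202; mL+mR=-2275/8181 → advance -1; mR−mL=250/8181 → turn +1·90°
n=4: pose=(8,-9,W); sL=40/169, sR=40/137; mL=-20/169, mR=-20/137; mL+mR=-6120/23153 → advance -1; mR−mL=-640/23153 → turn -1·90°
n=5: pose=(9,-9,N); sL=100/361, sR=20/89; mL=-50/361, mR=-10/89; mL+mR=-8060/32129 → advance -1; mR−mL=840/32129 → turn +1·90°

0 200/697 200/841 -100/697 -100/841 8 -7 E
1 100/289 20/73 -50/289 -10/73 7 -7 N
2 40/153 200/613 -20/153 -100/613 7 -8 W
3 25/81 25/101 -25/162 -25/202 8 -8 N
4 40/169 40/137 -20/169 -20/137 8 -9 W
5 100/361 20/89 -50/361 -10/89 9 -9 N
final 9 -10 W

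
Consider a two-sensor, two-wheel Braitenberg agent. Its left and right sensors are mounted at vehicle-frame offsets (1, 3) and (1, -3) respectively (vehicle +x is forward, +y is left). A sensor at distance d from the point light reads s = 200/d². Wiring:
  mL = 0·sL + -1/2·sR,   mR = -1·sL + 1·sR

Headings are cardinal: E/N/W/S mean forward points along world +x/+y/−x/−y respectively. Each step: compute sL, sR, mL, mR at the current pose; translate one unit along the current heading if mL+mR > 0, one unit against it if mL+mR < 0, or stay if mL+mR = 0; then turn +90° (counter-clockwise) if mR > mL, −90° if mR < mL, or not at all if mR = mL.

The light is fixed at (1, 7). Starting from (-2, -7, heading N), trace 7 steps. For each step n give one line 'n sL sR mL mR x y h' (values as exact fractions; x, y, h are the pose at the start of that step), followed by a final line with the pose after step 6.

0 40/41 200/169 -100/169 1440/6929 -2 -7 N
1 10/17 5/4 -5/8 45/68 -2 -8 W
2 200/257 40/61 -20/61 -1920/15677 -3 -8 S
3 20/13 100/149 -50/149 -1680/1937 -3 -7 E
4 200/229 200/289 -100/289 -12000/66181 -4 -7 S
5 50/29 25/34 -25/68 -975/986 -4 -6 E
6 40/41 200/277 -100/277 -2880/11357 -5 -6 S
final -5 -5 E

n=0: pose=(-2,-7,N); sL=40/41, sR=200/169; mL=-100/169, mR=1440/6929; mL+mR=-2660/6929 → advance -1; mR−mL=5540/6929 → turn +1·90°
n=1: pose=(-2,-8,W); sL=10/17, sR=5/4; mL=-5/8, mR=45/68; mL+mR=5/136 → advance +1; mR−mL=175/136 → turn +1·90°
n=2: pose=(-3,-8,S); sL=200/257, sR=40/61; mL=-20/61, mR=-1920/15677; mL+mR=-7060/15677 → advance -1; mR−mL=3220/15677 → turn +1·90°
n=3: pose=(-3,-7,E); sL=20/13, sR=100/149; mL=-50/149, mR=-1680/1937; mL+mR=-2330/1937 → advance -1; mR−mL=-1030/1937 → turn -1·90°
n=4: pose=(-4,-7,S); sL=200/229, sR=200/289; mL=-100/289, mR=-12000/66181; mL+mR=-34900/66181 → advance -1; mR−mL=10900/66181 → turn +1·90°
n=5: pose=(-4,-6,E); sL=50/29, sR=25/34; mL=-25/68, mR=-975/986; mL+mR=-2675/1972 → advance -1; mR−mL=-1225/1972 → turn -1·90°
n=6: pose=(-5,-6,S); sL=40/41, sR=200/277; mL=-100/277, mR=-2880/11357; mL+mR=-6980/11357 → advance -1; mR−mL=1220/11357 → turn +1·90°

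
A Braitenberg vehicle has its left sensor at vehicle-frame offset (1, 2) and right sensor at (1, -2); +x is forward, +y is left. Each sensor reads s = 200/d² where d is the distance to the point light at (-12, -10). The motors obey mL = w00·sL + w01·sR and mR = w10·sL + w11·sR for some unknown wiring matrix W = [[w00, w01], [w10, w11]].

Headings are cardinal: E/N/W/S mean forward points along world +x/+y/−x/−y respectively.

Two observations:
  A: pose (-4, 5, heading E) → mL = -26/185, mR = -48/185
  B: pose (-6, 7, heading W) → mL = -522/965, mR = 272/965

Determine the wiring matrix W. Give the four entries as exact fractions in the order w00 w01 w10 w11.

obs A: pose=(-4,5,E) → sL=20/37, sR=4/5, mL=-26/185, mR=-48/185
obs B: pose=(-6,7,W) → sL=4/5, sR=100/193, mL=-522/965, mR=272/965
sensor matrix S = [[20/37, 4/5], [4/5, 100/193]]; det S = -64256/178525
solve [mL_A; mL_B] = S·[w00; w01] and [mR_A; mR_B] = S·[w10; w11]:
  w00 = -1, w01 = 1/2, w10 = 1, w11 = -1

-1 1/2 1 -1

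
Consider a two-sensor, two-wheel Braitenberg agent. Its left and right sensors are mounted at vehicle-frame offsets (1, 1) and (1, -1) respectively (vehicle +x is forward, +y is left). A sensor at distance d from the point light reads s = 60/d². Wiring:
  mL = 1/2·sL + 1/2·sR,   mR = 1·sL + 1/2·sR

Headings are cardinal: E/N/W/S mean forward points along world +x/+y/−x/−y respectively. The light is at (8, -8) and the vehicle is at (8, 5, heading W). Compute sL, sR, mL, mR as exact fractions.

left sensor world pos  = (7, 4); dL² = 145
right sensor world pos = (7, 6); dR² = 197
sL = 60/145 = 12/29
sR = 60/197 = 60/197
mL = 1/2·sL + 1/2·sR = 2052/5713
mR = 1·sL + 1/2·sR = 3234/5713

12/29 60/197 2052/5713 3234/5713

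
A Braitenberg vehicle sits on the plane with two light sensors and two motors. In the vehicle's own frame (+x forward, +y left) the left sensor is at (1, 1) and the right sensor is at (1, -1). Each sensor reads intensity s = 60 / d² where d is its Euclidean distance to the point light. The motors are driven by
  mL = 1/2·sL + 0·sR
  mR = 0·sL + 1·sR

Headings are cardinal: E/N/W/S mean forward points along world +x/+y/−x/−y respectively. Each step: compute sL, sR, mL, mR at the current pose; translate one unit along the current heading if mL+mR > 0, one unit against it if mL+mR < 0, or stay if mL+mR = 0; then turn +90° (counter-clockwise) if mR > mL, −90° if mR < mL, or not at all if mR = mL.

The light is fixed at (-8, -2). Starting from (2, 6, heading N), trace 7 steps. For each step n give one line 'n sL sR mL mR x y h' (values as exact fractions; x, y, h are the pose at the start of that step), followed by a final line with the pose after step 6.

n=0: pose=(2,6,N); sL=10/27, sR=30/101; mL=5/27, mR=30/101; mL+mR=1315/2727 → advance +1; mR−mL=305/2727 → turn +1·90°
n=1: pose=(2,7,W); sL=12/29, sR=60/181; mL=6/29, mR=60/181; mL+mR=2826/5249 → advance +1; mR−mL=654/5249 → turn +1·90°
n=2: pose=(1,7,S); sL=15/41, sR=15/32; mL=15/82, mR=15/32; mL+mR=855/1312 → advance +1; mR−mL=375/1312 → turn +1·90°
n=3: pose=(1,6,E); sL=60/181, sR=60/149; mL=30/181, mR=60/149; mL+mR=15330/26969 → advance +1; mR−mL=6390/26969 → turn +1·90°
n=4: pose=(2,6,N); sL=10/27, sR=30/101; mL=5/27, mR=30/101; mL+mR=1315/2727 → advance +1; mR−mL=305/2727 → turn +1·90°
n=5: pose=(2,7,W); sL=12/29, sR=60/181; mL=6/29, mR=60/181; mL+mR=2826/5249 → advance +1; mR−mL=654/5249 → turn +1·90°
n=6: pose=(1,7,S); sL=15/41, sR=15/32; mL=15/82, mR=15/32; mL+mR=855/1312 → advance +1; mR−mL=375/1312 → turn +1·90°

0 10/27 30/101 5/27 30/101 2 6 N
1 12/29 60/181 6/29 60/181 2 7 W
2 15/41 15/32 15/82 15/32 1 7 S
3 60/181 60/149 30/181 60/149 1 6 E
4 10/27 30/101 5/27 30/101 2 6 N
5 12/29 60/181 6/29 60/181 2 7 W
6 15/41 15/32 15/82 15/32 1 7 S
final 1 6 E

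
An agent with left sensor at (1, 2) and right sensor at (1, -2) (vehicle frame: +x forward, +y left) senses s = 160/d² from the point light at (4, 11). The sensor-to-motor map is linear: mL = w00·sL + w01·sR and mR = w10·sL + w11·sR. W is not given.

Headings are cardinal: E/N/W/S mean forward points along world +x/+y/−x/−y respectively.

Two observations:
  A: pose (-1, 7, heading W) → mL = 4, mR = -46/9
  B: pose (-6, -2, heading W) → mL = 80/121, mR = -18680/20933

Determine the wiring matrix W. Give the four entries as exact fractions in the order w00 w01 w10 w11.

0 1 -1/2 -1

obs A: pose=(-1,7,W) → sL=20/9, sR=4, mL=4, mR=-46/9
obs B: pose=(-6,-2,W) → sL=80/173, sR=80/121, mL=80/121, mR=-18680/20933
sensor matrix S = [[20/9, 4], [80/173, 80/121]]; det S = -71680/188397
solve [mL_A; mL_B] = S·[w00; w01] and [mR_A; mR_B] = S·[w10; w11]:
  w00 = 0, w01 = 1, w10 = -1/2, w11 = -1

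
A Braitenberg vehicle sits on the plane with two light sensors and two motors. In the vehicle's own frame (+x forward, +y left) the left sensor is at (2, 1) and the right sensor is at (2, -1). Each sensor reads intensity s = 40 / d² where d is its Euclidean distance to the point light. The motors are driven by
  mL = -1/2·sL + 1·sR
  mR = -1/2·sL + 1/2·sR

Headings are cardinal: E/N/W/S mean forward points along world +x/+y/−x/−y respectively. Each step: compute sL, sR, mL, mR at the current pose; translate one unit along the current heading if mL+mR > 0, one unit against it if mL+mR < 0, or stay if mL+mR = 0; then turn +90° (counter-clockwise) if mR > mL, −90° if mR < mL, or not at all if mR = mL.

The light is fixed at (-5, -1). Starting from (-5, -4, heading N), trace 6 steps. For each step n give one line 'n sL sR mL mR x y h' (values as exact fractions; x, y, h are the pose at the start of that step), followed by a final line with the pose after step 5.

n=0: pose=(-5,-4,N); sL=20, sR=20; mL=10, mR=0; mL+mR=10 → advance +1; mR−mL=-10 → turn -1·90°
n=1: pose=(-5,-3,E); sL=8, sR=40/13; mL=-12/13, mR=-32/13; mL+mR=-44/13 → advance -1; mR−mL=-20/13 → turn -1·90°
n=2: pose=(-6,-3,S); sL=5/2, sR=2; mL=3/4, mR=-1/4; mL+mR=1/2 → advance +1; mR−mL=-1 → turn -1·90°
n=3: pose=(-6,-4,W); sL=8/5, sR=40/13; mL=148/65, mR=48/65; mL+mR=196/65 → advance +1; mR−mL=-20/13 → turn -1·90°
n=4: pose=(-7,-4,N); sL=4, sR=20; mL=18, mR=8; mL+mR=26 → advance +1; mR−mL=-10 → turn -1·90°
n=5: pose=(-7,-3,E); sL=40, sR=40/9; mL=-140/9, mR=-160/9; mL+mR=-100/3 → advance -1; mR−mL=-20/9 → turn -1·90°

0 20 20 10 0 -5 -4 N
1 8 40/13 -12/13 -32/13 -5 -3 E
2 5/2 2 3/4 -1/4 -6 -3 S
3 8/5 40/13 148/65 48/65 -6 -4 W
4 4 20 18 8 -7 -4 N
5 40 40/9 -140/9 -160/9 -7 -3 E
final -8 -3 S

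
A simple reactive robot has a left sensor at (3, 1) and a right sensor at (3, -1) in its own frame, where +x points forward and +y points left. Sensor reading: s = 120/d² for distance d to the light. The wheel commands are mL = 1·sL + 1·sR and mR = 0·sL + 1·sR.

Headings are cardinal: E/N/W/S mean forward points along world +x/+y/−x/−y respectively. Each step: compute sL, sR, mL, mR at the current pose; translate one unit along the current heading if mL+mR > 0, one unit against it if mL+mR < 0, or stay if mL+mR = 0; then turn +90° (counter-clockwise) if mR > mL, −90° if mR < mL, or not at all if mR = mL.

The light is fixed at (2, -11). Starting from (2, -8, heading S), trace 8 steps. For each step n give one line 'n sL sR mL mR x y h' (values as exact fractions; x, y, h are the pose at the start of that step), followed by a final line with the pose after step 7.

n=0: pose=(2,-8,S); sL=120, sR=120; mL=240, mR=120; mL+mR=360 → advance +1; mR−mL=-120 → turn -1·90°
n=1: pose=(2,-9,W); sL=12, sR=20/3; mL=56/3, mR=20/3; mL+mR=76/3 → advance +1; mR−mL=-12 → turn -1·90°
n=2: pose=(1,-9,N); sL=120/29, sR=24/5; mL=1296/145, mR=24/5; mL+mR=1992/145 → advance +1; mR−mL=-120/29 → turn -1·90°
n=3: pose=(1,-8,E); sL=6, sR=15; mL=21, mR=15; mL+mR=36 → advance +1; mR−mL=-6 → turn -1·90°
n=4: pose=(2,-8,S); sL=120, sR=120; mL=240, mR=120; mL+mR=360 → advance +1; mR−mL=-120 → turn -1·90°
n=5: pose=(2,-9,W); sL=12, sR=20/3; mL=56/3, mR=20/3; mL+mR=76/3 → advance +1; mR−mL=-12 → turn -1·90°
n=6: pose=(1,-9,N); sL=120/29, sR=24/5; mL=1296/145, mR=24/5; mL+mR=1992/145 → advance +1; mR−mL=-120/29 → turn -1·90°
n=7: pose=(1,-8,E); sL=6, sR=15; mL=21, mR=15; mL+mR=36 → advance +1; mR−mL=-6 → turn -1·90°

0 120 120 240 120 2 -8 S
1 12 20/3 56/3 20/3 2 -9 W
2 120/29 24/5 1296/145 24/5 1 -9 N
3 6 15 21 15 1 -8 E
4 120 120 240 120 2 -8 S
5 12 20/3 56/3 20/3 2 -9 W
6 120/29 24/5 1296/145 24/5 1 -9 N
7 6 15 21 15 1 -8 E
final 2 -8 S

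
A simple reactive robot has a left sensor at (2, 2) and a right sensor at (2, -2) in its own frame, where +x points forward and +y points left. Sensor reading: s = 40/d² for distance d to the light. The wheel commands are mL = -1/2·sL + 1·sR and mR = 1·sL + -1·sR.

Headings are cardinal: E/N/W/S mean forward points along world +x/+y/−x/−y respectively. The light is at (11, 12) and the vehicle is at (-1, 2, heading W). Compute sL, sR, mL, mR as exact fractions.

left sensor world pos  = (-3, 0); dL² = 340
right sensor world pos = (-3, 4); dR² = 260
sL = 40/340 = 2/17
sR = 40/260 = 2/13
mL = -1/2·sL + 1·sR = 21/221
mR = 1·sL + -1·sR = -8/221

2/17 2/13 21/221 -8/221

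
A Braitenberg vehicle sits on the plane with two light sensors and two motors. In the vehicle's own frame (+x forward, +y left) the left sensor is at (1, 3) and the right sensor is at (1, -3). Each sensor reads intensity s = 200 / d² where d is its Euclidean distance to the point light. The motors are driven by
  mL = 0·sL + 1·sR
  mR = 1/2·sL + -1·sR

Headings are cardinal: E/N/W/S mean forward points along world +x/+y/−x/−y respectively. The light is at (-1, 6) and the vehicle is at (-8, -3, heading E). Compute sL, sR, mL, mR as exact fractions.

left sensor world pos  = (-7, 0); dL² = 72
right sensor world pos = (-7, -6); dR² = 180
sL = 200/72 = 25/9
sR = 200/180 = 10/9
mL = 0·sL + 1·sR = 10/9
mR = 1/2·sL + -1·sR = 5/18

25/9 10/9 10/9 5/18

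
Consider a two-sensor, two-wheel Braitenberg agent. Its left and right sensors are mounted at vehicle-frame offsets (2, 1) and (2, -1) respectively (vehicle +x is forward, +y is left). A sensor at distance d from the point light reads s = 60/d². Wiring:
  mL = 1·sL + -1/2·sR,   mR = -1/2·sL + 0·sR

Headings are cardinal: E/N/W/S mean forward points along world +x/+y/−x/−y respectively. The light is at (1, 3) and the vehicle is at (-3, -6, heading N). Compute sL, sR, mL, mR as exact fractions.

30/37 30/29 315/1073 -15/37

left sensor world pos  = (-4, -4); dL² = 74
right sensor world pos = (-2, -4); dR² = 58
sL = 60/74 = 30/37
sR = 60/58 = 30/29
mL = 1·sL + -1/2·sR = 315/1073
mR = -1/2·sL + 0·sR = -15/37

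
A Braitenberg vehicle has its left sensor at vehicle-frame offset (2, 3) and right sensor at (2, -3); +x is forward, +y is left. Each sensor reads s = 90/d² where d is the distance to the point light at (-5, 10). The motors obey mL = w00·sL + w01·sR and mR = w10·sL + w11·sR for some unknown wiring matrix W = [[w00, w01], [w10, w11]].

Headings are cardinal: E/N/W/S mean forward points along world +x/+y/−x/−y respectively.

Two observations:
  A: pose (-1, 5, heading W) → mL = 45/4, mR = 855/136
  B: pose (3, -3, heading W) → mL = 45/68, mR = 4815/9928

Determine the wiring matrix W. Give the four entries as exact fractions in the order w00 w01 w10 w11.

0 1 1/2 1/2

obs A: pose=(-1,5,W) → sL=45/34, sR=45/4, mL=45/4, mR=855/136
obs B: pose=(3,-3,W) → sL=45/146, sR=45/68, mL=45/68, mR=4815/9928
sensor matrix S = [[45/34, 45/4], [45/146, 45/68]]; det S = -54675/21097
solve [mL_A; mL_B] = S·[w00; w01] and [mR_A; mR_B] = S·[w10; w11]:
  w00 = 0, w01 = 1, w10 = 1/2, w11 = 1/2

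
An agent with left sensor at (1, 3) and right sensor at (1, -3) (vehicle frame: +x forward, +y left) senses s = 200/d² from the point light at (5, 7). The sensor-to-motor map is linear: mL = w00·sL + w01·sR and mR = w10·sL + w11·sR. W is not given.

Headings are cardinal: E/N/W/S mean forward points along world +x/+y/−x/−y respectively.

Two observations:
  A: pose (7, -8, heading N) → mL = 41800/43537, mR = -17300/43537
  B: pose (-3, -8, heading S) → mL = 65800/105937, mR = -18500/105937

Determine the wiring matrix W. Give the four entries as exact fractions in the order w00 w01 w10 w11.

1/2 1/2 1/2 -1

obs A: pose=(7,-8,N) → sL=200/197, sR=200/221, mL=41800/43537, mR=-17300/43537
obs B: pose=(-3,-8,S) → sL=200/281, sR=200/377, mL=65800/105937, mR=-18500/105937
sensor matrix S = [[200/197, 200/221], [200/281, 200/377]]; det S = -2880000/27291001
solve [mL_A; mL_B] = S·[w00; w01] and [mR_A; mR_B] = S·[w10; w11]:
  w00 = 1/2, w01 = 1/2, w10 = 1/2, w11 = -1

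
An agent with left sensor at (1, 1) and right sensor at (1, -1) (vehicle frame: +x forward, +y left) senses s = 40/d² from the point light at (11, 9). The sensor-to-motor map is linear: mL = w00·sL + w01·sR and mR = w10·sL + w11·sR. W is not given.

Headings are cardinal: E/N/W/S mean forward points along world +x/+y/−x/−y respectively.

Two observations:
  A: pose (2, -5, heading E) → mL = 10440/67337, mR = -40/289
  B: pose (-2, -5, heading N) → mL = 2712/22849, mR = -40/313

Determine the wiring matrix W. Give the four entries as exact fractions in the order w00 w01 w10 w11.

1/2 1/2 0 -1

obs A: pose=(2,-5,E) → sL=40/233, sR=40/289, mL=10440/67337, mR=-40/289
obs B: pose=(-2,-5,N) → sL=8/73, sR=40/313, mL=2712/22849, mR=-40/313
sensor matrix S = [[40/233, 40/289], [8/73, 40/313]]; det S = 10417920/1538583113
solve [mL_A; mL_B] = S·[w00; w01] and [mR_A; mR_B] = S·[w10; w11]:
  w00 = 1/2, w01 = 1/2, w10 = 0, w11 = -1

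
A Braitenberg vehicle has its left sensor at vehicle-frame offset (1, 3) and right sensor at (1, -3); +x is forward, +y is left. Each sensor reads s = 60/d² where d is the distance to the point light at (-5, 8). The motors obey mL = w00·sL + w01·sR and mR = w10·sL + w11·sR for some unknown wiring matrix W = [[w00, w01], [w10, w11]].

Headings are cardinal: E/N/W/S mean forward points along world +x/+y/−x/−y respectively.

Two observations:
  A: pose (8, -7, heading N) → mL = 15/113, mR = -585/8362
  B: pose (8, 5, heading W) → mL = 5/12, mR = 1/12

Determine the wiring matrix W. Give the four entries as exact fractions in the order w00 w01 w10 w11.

0 1 -1 1

obs A: pose=(8,-7,N) → sL=15/74, sR=15/113, mL=15/113, mR=-585/8362
obs B: pose=(8,5,W) → sL=1/3, sR=5/12, mL=5/12, mR=1/12
sensor matrix S = [[15/74, 15/113], [1/3, 5/12]]; det S = 1345/33448
solve [mL_A; mL_B] = S·[w00; w01] and [mR_A; mR_B] = S·[w10; w11]:
  w00 = 0, w01 = 1, w10 = -1, w11 = 1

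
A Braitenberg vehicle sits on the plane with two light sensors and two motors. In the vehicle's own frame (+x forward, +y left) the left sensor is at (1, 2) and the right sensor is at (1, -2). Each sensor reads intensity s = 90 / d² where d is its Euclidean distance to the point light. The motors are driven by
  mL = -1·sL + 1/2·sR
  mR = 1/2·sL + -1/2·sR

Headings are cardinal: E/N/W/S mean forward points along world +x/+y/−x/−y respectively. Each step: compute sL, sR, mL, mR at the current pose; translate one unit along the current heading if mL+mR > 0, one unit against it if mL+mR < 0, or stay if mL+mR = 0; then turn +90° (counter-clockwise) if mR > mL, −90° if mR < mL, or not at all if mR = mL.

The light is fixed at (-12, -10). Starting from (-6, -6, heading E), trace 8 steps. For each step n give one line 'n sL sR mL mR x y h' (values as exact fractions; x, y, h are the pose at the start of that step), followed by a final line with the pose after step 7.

0 18/17 90/53 -189/901 -288/901 -6 -6 E
1 45/29 5 55/58 -50/29 -7 -6 S
2 18/5 18/13 -189/65 72/65 -7 -5 W
3 9/8 45/16 9/32 -27/32 -6 -5 S
4 90/41 90/89 -6165/3649 2160/3649 -6 -4 W
5 45/53 9/5 27/530 -126/265 -5 -4 S
6 90/61 10/13 -865/793 280/793 -5 -3 W
7 45/68 5/4 -5/136 -5/17 -4 -3 S
final -4 -2 W

n=0: pose=(-6,-6,E); sL=18/17, sR=90/53; mL=-189/901, mR=-288/901; mL+mR=-9/17 → advance -1; mR−mL=-99/901 → turn -1·90°
n=1: pose=(-7,-6,S); sL=45/29, sR=5; mL=55/58, mR=-50/29; mL+mR=-45/58 → advance -1; mR−mL=-155/58 → turn -1·90°
n=2: pose=(-7,-5,W); sL=18/5, sR=18/13; mL=-189/65, mR=72/65; mL+mR=-9/5 → advance -1; mR−mL=261/65 → turn +1·90°
n=3: pose=(-6,-5,S); sL=9/8, sR=45/16; mL=9/32, mR=-27/32; mL+mR=-9/16 → advance -1; mR−mL=-9/8 → turn -1·90°
n=4: pose=(-6,-4,W); sL=90/41, sR=90/89; mL=-6165/3649, mR=2160/3649; mL+mR=-45/41 → advance -1; mR−mL=8325/3649 → turn +1·90°
n=5: pose=(-5,-4,S); sL=45/53, sR=9/5; mL=27/530, mR=-126/265; mL+mR=-45/106 → advance -1; mR−mL=-279/530 → turn -1·90°
n=6: pose=(-5,-3,W); sL=90/61, sR=10/13; mL=-865/793, mR=280/793; mL+mR=-45/61 → advance -1; mR−mL=1145/793 → turn +1·90°
n=7: pose=(-4,-3,S); sL=45/68, sR=5/4; mL=-5/136, mR=-5/17; mL+mR=-45/136 → advance -1; mR−mL=-35/136 → turn -1·90°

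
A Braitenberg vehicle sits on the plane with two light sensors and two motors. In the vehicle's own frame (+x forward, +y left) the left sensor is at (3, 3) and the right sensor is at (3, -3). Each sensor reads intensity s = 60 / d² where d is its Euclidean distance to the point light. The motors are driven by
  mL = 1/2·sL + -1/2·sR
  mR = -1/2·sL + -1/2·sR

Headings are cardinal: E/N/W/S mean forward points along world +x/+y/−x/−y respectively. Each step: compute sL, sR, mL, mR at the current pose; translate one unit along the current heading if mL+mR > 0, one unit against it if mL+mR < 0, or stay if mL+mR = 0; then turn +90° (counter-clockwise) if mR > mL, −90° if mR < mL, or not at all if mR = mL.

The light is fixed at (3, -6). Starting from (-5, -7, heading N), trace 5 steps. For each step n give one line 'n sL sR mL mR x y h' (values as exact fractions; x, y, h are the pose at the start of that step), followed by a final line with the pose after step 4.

0 12/25 60/29 -576/725 -924/725 -5 -7 N
1 30/13 6/5 36/65 -114/65 -5 -8 E
2 60/61 60/169 3240/10309 -6900/10309 -6 -8 S
3 3/8 15/37 -9/592 -231/592 -6 -7 W
4 12/25 60/29 -576/725 -924/725 -5 -7 N
final -5 -8 E

n=0: pose=(-5,-7,N); sL=12/25, sR=60/29; mL=-576/725, mR=-924/725; mL+mR=-60/29 → advance -1; mR−mL=-12/25 → turn -1·90°
n=1: pose=(-5,-8,E); sL=30/13, sR=6/5; mL=36/65, mR=-114/65; mL+mR=-6/5 → advance -1; mR−mL=-30/13 → turn -1·90°
n=2: pose=(-6,-8,S); sL=60/61, sR=60/169; mL=3240/10309, mR=-6900/10309; mL+mR=-60/169 → advance -1; mR−mL=-60/61 → turn -1·90°
n=3: pose=(-6,-7,W); sL=3/8, sR=15/37; mL=-9/592, mR=-231/592; mL+mR=-15/37 → advance -1; mR−mL=-3/8 → turn -1·90°
n=4: pose=(-5,-7,N); sL=12/25, sR=60/29; mL=-576/725, mR=-924/725; mL+mR=-60/29 → advance -1; mR−mL=-12/25 → turn -1·90°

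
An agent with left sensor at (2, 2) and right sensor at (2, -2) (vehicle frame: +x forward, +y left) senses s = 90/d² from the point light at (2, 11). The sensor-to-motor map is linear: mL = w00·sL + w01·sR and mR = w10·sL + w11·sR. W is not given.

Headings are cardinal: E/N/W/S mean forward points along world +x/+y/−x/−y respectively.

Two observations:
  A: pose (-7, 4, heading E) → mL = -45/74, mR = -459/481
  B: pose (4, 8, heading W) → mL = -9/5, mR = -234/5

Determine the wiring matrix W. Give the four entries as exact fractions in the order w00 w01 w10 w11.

obs A: pose=(-7,4,E) → sL=45/37, sR=9/13, mL=-45/74, mR=-459/481
obs B: pose=(4,8,W) → sL=18/5, sR=90, mL=-9/5, mR=-234/5
sensor matrix S = [[45/37, 9/13], [18/5, 90]]; det S = 257256/2405
solve [mL_A; mL_B] = S·[w00; w01] and [mR_A; mR_B] = S·[w10; w11]:
  w00 = -1/2, w01 = 0, w10 = -1/2, w11 = -1/2

-1/2 0 -1/2 -1/2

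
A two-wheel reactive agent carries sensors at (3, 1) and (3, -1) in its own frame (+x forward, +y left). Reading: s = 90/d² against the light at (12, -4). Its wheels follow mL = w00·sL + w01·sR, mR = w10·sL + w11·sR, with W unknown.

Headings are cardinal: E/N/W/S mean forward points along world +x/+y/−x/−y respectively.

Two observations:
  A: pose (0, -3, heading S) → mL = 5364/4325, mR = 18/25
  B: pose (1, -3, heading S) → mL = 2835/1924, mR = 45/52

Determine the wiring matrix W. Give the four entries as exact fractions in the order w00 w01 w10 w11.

obs A: pose=(0,-3,S) → sL=18/25, sR=90/173, mL=5364/4325, mR=18/25
obs B: pose=(1,-3,S) → sL=45/52, sR=45/74, mL=2835/1924, mR=45/52
sensor matrix S = [[18/25, 90/173], [45/52, 45/74]]; det S = -10287/832130
solve [mL_A; mL_B] = S·[w00; w01] and [mR_A; mR_B] = S·[w10; w11]:
  w00 = 1, w01 = 1, w10 = 1, w11 = 0

1 1 1 0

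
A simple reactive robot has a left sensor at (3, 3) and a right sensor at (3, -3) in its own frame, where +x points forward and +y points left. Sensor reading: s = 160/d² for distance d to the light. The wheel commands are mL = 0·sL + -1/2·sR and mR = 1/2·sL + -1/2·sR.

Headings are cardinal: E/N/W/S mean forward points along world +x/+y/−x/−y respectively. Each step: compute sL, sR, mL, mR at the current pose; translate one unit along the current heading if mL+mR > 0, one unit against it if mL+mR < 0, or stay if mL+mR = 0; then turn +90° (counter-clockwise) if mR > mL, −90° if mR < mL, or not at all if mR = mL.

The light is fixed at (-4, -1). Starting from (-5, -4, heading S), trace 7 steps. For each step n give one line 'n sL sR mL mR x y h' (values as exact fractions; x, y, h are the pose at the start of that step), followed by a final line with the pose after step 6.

n=0: pose=(-5,-4,S); sL=4, sR=40/13; mL=-20/13, mR=6/13; mL+mR=-14/13 → advance -1; mR−mL=2 → turn +1·90°
n=1: pose=(-5,-3,E); sL=32, sR=160/29; mL=-80/29, mR=384/29; mL+mR=304/29 → advance +1; mR−mL=16 → turn +1·90°
n=2: pose=(-4,-3,N); sL=16, sR=16; mL=-8, mR=0; mL+mR=-8 → advance -1; mR−mL=8 → turn +1·90°
n=3: pose=(-4,-4,W); sL=32/9, sR=160/9; mL=-80/9, mR=-64/9; mL+mR=-16 → advance -1; mR−mL=16/9 → turn +1·90°
n=4: pose=(-3,-4,S); sL=40/13, sR=4; mL=-2, mR=-6/13; mL+mR=-32/13 → advance -1; mR−mL=20/13 → turn +1·90°
n=5: pose=(-3,-3,E); sL=160/17, sR=160/41; mL=-80/41, mR=1920/697; mL+mR=560/697 → advance +1; mR−mL=80/17 → turn +1·90°
n=6: pose=(-2,-3,N); sL=80, sR=80/13; mL=-40/13, mR=480/13; mL+mR=440/13 → advance +1; mR−mL=40 → turn +1·90°

0 4 40/13 -20/13 6/13 -5 -4 S
1 32 160/29 -80/29 384/29 -5 -3 E
2 16 16 -8 0 -4 -3 N
3 32/9 160/9 -80/9 -64/9 -4 -4 W
4 40/13 4 -2 -6/13 -3 -4 S
5 160/17 160/41 -80/41 1920/697 -3 -3 E
6 80 80/13 -40/13 480/13 -2 -3 N
final -2 -2 W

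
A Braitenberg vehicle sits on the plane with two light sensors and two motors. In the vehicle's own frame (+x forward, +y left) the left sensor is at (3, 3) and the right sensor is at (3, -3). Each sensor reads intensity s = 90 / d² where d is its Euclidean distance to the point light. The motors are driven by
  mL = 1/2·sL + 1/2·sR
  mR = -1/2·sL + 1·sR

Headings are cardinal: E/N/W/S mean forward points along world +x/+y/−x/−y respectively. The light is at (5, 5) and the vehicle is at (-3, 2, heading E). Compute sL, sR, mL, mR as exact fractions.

18/5 90/61 774/305 -99/305

left sensor world pos  = (0, 5); dL² = 25
right sensor world pos = (0, -1); dR² = 61
sL = 90/25 = 18/5
sR = 90/61 = 90/61
mL = 1/2·sL + 1/2·sR = 774/305
mR = -1/2·sL + 1·sR = -99/305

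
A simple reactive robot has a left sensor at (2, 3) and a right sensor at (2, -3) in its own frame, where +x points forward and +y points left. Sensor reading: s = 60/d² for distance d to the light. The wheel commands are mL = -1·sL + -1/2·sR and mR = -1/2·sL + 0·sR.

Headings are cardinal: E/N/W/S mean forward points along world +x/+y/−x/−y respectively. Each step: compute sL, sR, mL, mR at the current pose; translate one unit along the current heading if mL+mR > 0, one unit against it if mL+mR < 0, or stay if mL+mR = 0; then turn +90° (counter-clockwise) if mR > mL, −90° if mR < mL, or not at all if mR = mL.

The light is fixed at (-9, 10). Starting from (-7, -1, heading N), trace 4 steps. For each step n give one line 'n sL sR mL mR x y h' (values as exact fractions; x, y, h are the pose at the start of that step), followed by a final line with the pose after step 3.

n=0: pose=(-7,-1,N); sL=30/41, sR=30/53; mL=-2205/2173, mR=-15/41; mL+mR=-3000/2173 → advance -1; mR−mL=1410/2173 → turn +1·90°
n=1: pose=(-7,-2,W); sL=4/15, sR=20/27; mL=-86/135, mR=-2/15; mL+mR=-104/135 → advance -1; mR−mL=68/135 → turn +1·90°
n=2: pose=(-6,-2,S); sL=15/58, sR=15/49; mL=-585/1421, mR=-15/116; mL+mR=-3075/5684 → advance -1; mR−mL=1605/5684 → turn +1·90°
n=3: pose=(-6,-1,E); sL=60/89, sR=60/221; mL=-15930/19669, mR=-30/89; mL+mR=-22560/19669 → advance -1; mR−mL=9300/19669 → turn +1·90°

0 30/41 30/53 -2205/2173 -15/41 -7 -1 N
1 4/15 20/27 -86/135 -2/15 -7 -2 W
2 15/58 15/49 -585/1421 -15/116 -6 -2 S
3 60/89 60/221 -15930/19669 -30/89 -6 -1 E
final -7 -1 N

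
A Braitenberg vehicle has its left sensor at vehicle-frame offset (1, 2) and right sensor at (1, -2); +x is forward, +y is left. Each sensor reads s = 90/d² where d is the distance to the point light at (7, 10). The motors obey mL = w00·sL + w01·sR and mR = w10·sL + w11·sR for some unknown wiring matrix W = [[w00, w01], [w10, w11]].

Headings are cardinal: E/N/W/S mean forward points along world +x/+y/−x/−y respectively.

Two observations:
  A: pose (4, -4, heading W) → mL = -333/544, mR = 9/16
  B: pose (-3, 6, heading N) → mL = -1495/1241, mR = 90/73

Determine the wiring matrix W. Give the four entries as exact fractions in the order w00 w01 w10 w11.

-1 -1/2 0 1

obs A: pose=(4,-4,W) → sL=45/136, sR=9/16, mL=-333/544, mR=9/16
obs B: pose=(-3,6,N) → sL=10/17, sR=90/73, mL=-1495/1241, mR=90/73
sensor matrix S = [[45/136, 9/16], [10/17, 90/73]]; det S = 45/584
solve [mL_A; mL_B] = S·[w00; w01] and [mR_A; mR_B] = S·[w10; w11]:
  w00 = -1, w01 = -1/2, w10 = 0, w11 = 1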